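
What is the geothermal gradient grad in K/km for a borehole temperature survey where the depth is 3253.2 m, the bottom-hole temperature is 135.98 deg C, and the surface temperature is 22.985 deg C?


grad = (T_d - T_surf) / d * 1000
grad = (135.98 - 22.985) / 3253.2 * 1000
grad = 34.73349 deg C/km
Convert: 34.73349 deg C/km * 1.0 = 34.733 K/km
grad = 34.733 K/km


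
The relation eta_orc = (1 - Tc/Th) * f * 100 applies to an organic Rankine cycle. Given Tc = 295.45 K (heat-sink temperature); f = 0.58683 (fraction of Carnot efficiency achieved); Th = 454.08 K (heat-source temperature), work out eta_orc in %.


eta_orc = (1 - Tc/Th) * f * 100
eta_orc = (1 - 295.45/454.08) * 0.58683 * 100
eta_orc = 20.501 %


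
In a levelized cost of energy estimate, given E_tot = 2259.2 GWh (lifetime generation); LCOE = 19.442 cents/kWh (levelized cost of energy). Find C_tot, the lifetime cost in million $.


C_tot = LCOE / 100 * E_tot
C_tot = 19.442 / 100 * 2259.2
C_tot = 439.23 million $


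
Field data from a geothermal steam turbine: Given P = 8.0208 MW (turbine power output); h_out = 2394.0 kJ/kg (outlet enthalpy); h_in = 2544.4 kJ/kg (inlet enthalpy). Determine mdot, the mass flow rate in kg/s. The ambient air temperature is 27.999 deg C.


mdot = P * 1000 / (h_in - h_out)
mdot = 8.0208 * 1000 / (2544.4 - 2394.0)
mdot = 53.330 kg/s


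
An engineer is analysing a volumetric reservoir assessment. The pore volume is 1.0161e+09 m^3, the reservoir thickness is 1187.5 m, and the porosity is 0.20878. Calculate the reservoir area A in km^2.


A = Vp / (1e6 * hr * phi)
A = 1.0161e+09 / (1e6 * 1187.5 * 0.20878)
A = 4.0984 km^2


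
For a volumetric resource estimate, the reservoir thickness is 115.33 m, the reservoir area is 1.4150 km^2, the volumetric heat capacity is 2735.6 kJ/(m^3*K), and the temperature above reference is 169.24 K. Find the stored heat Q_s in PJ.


Step 1: Vr = A*1e6*hr = 1.415*1e6*115.33 = 1.631920e+08 m^3
Step 2: Q_s = Vr*rhoc*dT/1e12 = 1.631920e+08*2735.6*169.24/1e12 = 75.553 PJ
Q_s = 75.553 PJ


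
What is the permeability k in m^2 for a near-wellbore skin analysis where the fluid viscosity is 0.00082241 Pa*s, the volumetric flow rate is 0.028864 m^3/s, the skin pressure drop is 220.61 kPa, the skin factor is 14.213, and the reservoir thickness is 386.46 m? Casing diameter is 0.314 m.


k = S*q*mu / (2*pi*dP_s*1000*hr)
k = 14.213*0.028864*0.00082241 / (2*pi*220.61*1000*386.46)
k = 6.2983e-13 m^2


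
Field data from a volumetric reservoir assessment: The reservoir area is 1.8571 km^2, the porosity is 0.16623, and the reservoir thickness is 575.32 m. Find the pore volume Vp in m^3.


Vp = A * 1e6 * hr * phi
Vp = 1.8571 * 1e6 * 575.32 * 0.16623
Vp = 1.7760e+08 m^3


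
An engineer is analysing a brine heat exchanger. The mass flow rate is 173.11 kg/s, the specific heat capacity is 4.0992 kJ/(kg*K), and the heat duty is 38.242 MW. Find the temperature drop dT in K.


dT = Q * 1000 / (mdot * cp)
dT = 38.242 * 1000 / (173.11 * 4.0992)
dT = 53.891 K


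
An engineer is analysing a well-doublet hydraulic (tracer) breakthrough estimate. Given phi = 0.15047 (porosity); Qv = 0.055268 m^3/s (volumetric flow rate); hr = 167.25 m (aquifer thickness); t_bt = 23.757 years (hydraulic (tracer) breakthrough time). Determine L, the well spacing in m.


L = sqrt(t_bt*365.25*86400*3*Qv / (pi*hr*phi))
L = sqrt(23.757*365.25*86400*3*0.055268 / (pi*167.25*0.15047))
L = 1253.9 m


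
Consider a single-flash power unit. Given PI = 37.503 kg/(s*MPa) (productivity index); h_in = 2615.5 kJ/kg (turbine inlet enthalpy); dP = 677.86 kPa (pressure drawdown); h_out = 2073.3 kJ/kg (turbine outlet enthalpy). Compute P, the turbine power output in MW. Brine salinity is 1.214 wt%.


Step 1: mdot = PI * dP / 1000 = 37.503 * 677.86 / 1000 = 25.42178 kg/s
Step 2: P = mdot*(h_in - h_out)/1000 = 25.42178*(2615.5 - 2073.3)/1000 = 13.784 MW
P = 13.784 MW


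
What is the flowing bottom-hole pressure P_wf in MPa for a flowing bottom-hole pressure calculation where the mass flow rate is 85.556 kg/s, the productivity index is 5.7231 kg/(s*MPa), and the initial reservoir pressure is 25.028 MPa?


P_wf = P_i - mdot / PI
P_wf = 25.028 - 85.556 / 5.7231
P_wf = 10.079 MPa


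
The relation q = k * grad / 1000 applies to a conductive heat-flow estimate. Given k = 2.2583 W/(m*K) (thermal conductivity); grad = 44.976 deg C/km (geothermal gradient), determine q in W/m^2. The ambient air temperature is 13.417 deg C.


q = k * grad / 1000
q = 2.2583 * 44.976 / 1000
q = 0.10157 W/m^2


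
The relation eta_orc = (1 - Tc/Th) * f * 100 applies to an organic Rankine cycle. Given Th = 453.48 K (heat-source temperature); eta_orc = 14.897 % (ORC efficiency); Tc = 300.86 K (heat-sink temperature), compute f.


f = (eta_orc/100) / (1 - Tc/Th)
f = (14.897/100) / (1 - 300.86/453.48)
f = 0.44263


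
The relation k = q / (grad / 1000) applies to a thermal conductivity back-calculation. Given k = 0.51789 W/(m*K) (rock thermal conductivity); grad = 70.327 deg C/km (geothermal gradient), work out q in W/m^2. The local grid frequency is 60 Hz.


q = k * grad / 1000
q = 0.51789 * 70.327 / 1000
q = 0.036422 W/m^2


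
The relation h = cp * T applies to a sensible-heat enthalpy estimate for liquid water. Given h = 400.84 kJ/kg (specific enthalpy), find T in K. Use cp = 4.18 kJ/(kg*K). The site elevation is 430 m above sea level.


T = h / cp
T = 400.84 / 4.18
T = 95.89474 deg C
Convert to K: 95.89474 + 273.15 = 369.04 K
T = 369.04 K


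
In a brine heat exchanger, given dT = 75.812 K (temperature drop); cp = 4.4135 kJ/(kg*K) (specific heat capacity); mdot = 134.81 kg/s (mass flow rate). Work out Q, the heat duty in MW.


Q = mdot * cp * dT / 1000
Q = 134.81 * 4.4135 * 75.812 / 1000
Q = 45.107 MW


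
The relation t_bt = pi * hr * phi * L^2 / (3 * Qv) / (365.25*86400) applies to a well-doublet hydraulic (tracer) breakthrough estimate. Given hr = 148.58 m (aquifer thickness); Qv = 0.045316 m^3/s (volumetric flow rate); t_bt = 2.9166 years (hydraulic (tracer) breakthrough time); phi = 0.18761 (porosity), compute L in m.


L = sqrt(t_bt*365.25*86400*3*Qv / (pi*hr*phi))
L = sqrt(2.9166*365.25*86400*3*0.045316 / (pi*148.58*0.18761))
L = 378.00 m


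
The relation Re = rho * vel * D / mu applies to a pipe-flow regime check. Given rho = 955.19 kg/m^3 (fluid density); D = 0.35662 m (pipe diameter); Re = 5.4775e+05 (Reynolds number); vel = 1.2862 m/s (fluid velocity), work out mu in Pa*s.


mu = rho * vel * D / Re
mu = 955.19 * 1.2862 * 0.35662 / 5.4775e+05
mu = 0.00079987 Pa*s


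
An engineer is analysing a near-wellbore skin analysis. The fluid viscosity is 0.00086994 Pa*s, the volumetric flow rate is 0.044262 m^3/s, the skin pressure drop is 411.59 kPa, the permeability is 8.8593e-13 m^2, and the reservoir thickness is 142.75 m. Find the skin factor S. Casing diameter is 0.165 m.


S = dP_s * 1000 * 2*pi*k*hr / (q*mu)
S = 411.59 * 1000 * 2*pi*8.8593e-13*142.75 / (0.044262*0.00086994)
S = 8.4938


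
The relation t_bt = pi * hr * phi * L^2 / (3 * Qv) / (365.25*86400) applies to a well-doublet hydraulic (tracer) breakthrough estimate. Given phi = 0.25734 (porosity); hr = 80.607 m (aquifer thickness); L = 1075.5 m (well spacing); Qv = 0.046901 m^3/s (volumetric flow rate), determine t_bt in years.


t_bt = pi * hr * phi * L^2 / (3 * Qv) / (365.25*86400)
t_bt = pi * 80.607 * 0.25734 * 1075.5^2 / (3 * 0.046901) / (365.25*86400)
t_bt = 16.976 years


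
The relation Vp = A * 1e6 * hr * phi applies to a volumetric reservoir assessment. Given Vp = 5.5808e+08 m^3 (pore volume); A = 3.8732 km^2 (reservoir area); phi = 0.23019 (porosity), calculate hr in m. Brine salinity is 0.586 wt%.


hr = Vp / (A * 1e6 * phi)
hr = 5.5808e+08 / (3.8732 * 1e6 * 0.23019)
hr = 625.95 m


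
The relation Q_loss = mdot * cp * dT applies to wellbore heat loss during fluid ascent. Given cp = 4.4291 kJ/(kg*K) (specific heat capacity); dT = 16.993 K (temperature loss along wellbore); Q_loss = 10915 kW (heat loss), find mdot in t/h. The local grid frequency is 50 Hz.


mdot = Q_loss / (cp * dT)
mdot = 10915 / (4.4291 * 16.993)
mdot = 145.0234 kg/s
Convert: 145.0234 kg/s * 3.6 = 522.08 t/h
mdot = 522.08 t/h


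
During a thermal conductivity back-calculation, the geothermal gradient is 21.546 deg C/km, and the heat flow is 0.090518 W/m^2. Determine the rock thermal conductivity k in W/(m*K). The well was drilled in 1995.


k = q / (grad / 1000)
k = 0.090518 / (21.546 / 1000)
k = 4.2012 W/(m*K)


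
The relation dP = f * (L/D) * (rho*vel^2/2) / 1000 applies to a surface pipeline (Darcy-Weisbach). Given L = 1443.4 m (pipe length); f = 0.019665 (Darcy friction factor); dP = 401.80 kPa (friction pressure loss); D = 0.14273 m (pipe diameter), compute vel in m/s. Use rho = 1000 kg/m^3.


vel = sqrt(dP*1000*2*D / (f*L*rho))
vel = sqrt(401.80*1000*2*0.14273 / (0.019665*1443.4*1000))
vel = 2.0102 m/s


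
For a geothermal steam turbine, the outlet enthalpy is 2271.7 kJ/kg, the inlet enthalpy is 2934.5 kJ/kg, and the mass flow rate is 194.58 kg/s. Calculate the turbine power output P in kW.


P = mdot * (h_in - h_out) / 1000
P = 194.58 * (2934.5 - 2271.7) / 1000
P = 128.9676 MW
Convert: 128.9676 MW * 1000.0 = 1.2897e+05 kW
P = 1.2897e+05 kW


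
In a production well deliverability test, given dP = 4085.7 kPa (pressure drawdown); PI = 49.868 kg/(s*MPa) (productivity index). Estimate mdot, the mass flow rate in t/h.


mdot = PI * dP / 1000
mdot = 49.868 * 4085.7 / 1000
mdot = 203.7457 kg/s
Convert: 203.7457 kg/s * 3.6 = 733.48 t/h
mdot = 733.48 t/h


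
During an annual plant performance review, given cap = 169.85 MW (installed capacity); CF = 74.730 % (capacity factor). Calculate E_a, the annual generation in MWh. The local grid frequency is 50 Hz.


E_a = CF / 100 * cap * 8760
E_a = 74.730 / 100 * 169.85 * 8760
E_a = 1.1119e+06 MWh


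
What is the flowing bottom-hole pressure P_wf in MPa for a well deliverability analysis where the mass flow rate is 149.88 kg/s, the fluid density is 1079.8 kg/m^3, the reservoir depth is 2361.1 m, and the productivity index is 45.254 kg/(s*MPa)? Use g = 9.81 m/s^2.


Step 1: P_i = rho*g*h/1e6 = 1079.8*9.81*2361.1/1e6 = 25.01075 MPa
Step 2: P_wf = P_i - mdot/PI = 25.01075 - 149.88/45.254 = 21.699 MPa
P_wf = 21.699 MPa


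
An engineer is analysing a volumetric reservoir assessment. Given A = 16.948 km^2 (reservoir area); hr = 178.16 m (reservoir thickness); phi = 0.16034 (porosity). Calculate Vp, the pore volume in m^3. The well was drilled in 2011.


Vp = A * 1e6 * hr * phi
Vp = 16.948 * 1e6 * 178.16 * 0.16034
Vp = 4.8414e+08 m^3


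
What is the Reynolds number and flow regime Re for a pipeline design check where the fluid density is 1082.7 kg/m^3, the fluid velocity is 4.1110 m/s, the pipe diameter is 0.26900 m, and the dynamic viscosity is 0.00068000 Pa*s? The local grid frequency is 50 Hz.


Step 1: Re = rho*vel*D/mu = 1082.7*4.111*0.269/0.00068 = 1.7608e+06
Step 2: Re = 1.7608e+06 > 4000, so flow is turbulent.
Re = 1.7608e+06 (turbulent)


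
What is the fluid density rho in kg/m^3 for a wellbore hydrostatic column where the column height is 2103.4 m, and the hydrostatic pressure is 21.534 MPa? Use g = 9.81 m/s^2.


rho = P * 1e6 / (g * h)
rho = 21.534 * 1e6 / (9.81 * 2103.4)
rho = 1043.6 kg/m^3


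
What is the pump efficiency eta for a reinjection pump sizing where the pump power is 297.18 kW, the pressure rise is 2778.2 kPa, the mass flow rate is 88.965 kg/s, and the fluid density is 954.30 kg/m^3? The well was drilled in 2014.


eta = mdot * dP / (rho * P_pump)
eta = 88.965 * 2778.2 / (954.30 * 297.18)
eta = 0.87152


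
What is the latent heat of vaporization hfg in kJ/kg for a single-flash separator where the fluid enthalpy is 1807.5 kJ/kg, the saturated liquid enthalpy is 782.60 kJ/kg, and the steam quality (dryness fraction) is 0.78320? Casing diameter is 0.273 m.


hfg = (h - hf) / x
hfg = (1807.5 - 782.60) / 0.78320
hfg = 1308.6 kJ/kg


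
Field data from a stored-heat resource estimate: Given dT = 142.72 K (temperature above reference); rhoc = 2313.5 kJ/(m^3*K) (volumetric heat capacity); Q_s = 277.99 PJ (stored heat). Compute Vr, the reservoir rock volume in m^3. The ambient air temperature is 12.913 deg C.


Vr = Q_s * 1e12 / (rhoc * dT)
Vr = 277.99 * 1e12 / (2313.5 * 142.72)
Vr = 8.4193e+08 m^3


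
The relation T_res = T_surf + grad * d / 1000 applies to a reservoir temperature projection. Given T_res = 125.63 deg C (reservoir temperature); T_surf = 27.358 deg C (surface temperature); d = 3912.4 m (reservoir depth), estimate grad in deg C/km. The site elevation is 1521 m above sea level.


grad = (T_res - T_surf) / d * 1000
grad = (125.63 - 27.358) / 3912.4 * 1000
grad = 25.118 deg C/km


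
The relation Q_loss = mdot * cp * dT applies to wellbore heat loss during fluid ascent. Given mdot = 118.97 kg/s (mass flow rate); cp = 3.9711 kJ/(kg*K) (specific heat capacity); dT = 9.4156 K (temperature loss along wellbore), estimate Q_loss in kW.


Q_loss = mdot * cp * dT
Q_loss = 118.97 * 3.9711 * 9.4156
Q_loss = 4448.3 kW


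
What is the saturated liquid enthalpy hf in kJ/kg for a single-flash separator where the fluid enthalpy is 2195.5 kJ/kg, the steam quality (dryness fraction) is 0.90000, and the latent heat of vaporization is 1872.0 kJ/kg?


hf = h - x * hfg
hf = 2195.5 - 0.90000 * 1872.0
hf = 510.70 kJ/kg


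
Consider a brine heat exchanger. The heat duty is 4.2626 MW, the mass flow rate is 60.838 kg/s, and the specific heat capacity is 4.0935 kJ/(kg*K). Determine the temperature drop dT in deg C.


dT = Q * 1000 / (mdot * cp)
dT = 4.2626 * 1000 / (60.838 * 4.0935)
dT = 17.11610 K
Convert (temperature difference, 1 K = 1 deg C): 17.11610 K = 17.11610 deg C
dT = 17.116 deg C


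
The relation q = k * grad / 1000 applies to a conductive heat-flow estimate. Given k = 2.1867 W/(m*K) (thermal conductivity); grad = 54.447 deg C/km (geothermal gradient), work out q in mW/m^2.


q = k * grad / 1000
q = 2.1867 * 54.447 / 1000
q = 0.1190593 W/m^2
Convert: 0.1190593 W/m^2 * 1000.0 = 119.06 mW/m^2
q = 119.06 mW/m^2


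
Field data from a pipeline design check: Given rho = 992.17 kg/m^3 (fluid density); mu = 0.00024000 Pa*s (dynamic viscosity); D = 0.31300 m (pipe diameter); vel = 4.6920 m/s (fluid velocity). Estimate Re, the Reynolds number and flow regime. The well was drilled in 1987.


Step 1: Re = rho*vel*D/mu = 992.17*4.692*0.313/0.00024 = 6.0712e+06
Step 2: Re = 6.0712e+06 > 4000, so flow is turbulent.
Re = 6.0712e+06 (turbulent)


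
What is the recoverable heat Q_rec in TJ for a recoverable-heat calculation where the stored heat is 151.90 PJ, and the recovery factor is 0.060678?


Q_rec = Q_s * RF
Q_rec = 151.90 * 0.060678
Q_rec = 9.216988 PJ
Convert: 9.216988 PJ * 1000.0 = 9217.0 TJ
Q_rec = 9217.0 TJ


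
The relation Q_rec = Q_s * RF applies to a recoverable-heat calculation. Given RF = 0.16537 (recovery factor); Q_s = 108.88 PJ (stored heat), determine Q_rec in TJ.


Q_rec = Q_s * RF
Q_rec = 108.88 * 0.16537
Q_rec = 18.00549 PJ
Convert: 18.00549 PJ * 1000.0 = 18005 TJ
Q_rec = 18005 TJ


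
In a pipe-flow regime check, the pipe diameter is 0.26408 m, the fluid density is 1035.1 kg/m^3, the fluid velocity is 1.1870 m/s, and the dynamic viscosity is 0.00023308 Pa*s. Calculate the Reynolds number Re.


Re = rho * vel * D / mu
Re = 1035.1 * 1.1870 * 0.26408 / 0.00023308
Re = 1.3921e+06


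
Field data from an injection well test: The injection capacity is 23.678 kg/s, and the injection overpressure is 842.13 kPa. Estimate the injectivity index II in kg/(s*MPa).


II = mdot * 1000 / dP
II = 23.678 * 1000 / 842.13
II = 28.117 kg/(s*MPa)


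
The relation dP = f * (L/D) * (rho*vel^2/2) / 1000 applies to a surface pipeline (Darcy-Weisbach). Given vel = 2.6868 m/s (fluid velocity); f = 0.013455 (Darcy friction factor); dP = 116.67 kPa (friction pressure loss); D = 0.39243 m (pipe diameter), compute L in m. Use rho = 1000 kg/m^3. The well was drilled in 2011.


L = dP*1000*D / (f*rho*vel^2/2)
L = 116.67*1000*0.39243 / (0.013455*1000*2.6868^2/2)
L = 942.75 m


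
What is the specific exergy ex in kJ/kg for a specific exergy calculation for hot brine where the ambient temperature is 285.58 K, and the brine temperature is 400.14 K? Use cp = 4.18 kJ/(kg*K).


ex = cp * ((T_b - T_0) - T_0 * ln(T_b/T_0))
ex = 4.18 * ((400.14 - 285.58) - 285.58 * ln(400.14/285.58))
ex = 76.227 kJ/kg


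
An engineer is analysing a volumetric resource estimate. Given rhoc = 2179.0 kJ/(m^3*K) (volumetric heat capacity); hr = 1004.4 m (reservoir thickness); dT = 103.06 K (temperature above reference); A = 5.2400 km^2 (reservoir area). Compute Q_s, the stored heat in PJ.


Step 1: Vr = A*1e6*hr = 5.24*1e6*1004.4 = 5.263056e+09 m^3
Step 2: Q_s = Vr*rhoc*dT/1e12 = 5.263056e+09*2179.0*103.06/1e12 = 1181.9 PJ
Q_s = 1181.9 PJ


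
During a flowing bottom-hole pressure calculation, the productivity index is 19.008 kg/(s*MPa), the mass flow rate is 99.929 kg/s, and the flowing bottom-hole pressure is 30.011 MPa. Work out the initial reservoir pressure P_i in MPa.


P_i = P_wf + mdot / PI
P_i = 30.011 + 99.929 / 19.008
P_i = 35.268 MPa


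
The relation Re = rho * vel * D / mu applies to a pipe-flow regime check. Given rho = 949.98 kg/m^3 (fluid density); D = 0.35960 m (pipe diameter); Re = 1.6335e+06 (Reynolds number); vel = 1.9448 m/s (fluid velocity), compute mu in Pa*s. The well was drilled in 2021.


mu = rho * vel * D / Re
mu = 949.98 * 1.9448 * 0.35960 / 1.6335e+06
mu = 0.00040671 Pa*s


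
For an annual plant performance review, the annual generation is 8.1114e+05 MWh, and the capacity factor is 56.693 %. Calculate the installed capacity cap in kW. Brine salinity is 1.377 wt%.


cap = E_a / (CF/100 * 8760)
cap = 8.1114e+05 / (56.693/100 * 8760)
cap = 163.3286 MW
Convert: 163.3286 MW * 1000.0 = 1.6333e+05 kW
cap = 1.6333e+05 kW


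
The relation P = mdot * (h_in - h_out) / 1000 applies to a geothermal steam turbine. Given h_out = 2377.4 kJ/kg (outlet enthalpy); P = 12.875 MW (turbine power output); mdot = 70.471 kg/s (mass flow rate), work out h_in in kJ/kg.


h_in = h_out + P * 1000 / mdot
h_in = 2377.4 + 12.875 * 1000 / 70.471
h_in = 2560.1 kJ/kg


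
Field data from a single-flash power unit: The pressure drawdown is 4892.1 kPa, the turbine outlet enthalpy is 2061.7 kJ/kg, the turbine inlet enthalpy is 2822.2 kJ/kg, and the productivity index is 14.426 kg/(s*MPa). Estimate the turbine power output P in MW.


Step 1: mdot = PI * dP / 1000 = 14.426 * 4892.1 / 1000 = 70.57343 kg/s
Step 2: P = mdot*(h_in - h_out)/1000 = 70.57343*(2822.2 - 2061.7)/1000 = 53.671 MW
P = 53.671 MW


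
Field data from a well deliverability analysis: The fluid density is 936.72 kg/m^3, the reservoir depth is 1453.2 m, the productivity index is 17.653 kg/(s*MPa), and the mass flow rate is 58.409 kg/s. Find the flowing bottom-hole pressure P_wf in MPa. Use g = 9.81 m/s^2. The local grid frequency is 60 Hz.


Step 1: P_i = rho*g*h/1e6 = 936.72*9.81*1453.2/1e6 = 13.35378 MPa
Step 2: P_wf = P_i - mdot/PI = 13.35378 - 58.409/17.653 = 10.045 MPa
P_wf = 10.045 MPa


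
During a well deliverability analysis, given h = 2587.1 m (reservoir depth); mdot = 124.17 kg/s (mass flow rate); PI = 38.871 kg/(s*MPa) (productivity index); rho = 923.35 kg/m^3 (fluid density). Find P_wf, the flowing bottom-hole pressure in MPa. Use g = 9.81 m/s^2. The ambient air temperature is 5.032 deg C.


Step 1: P_i = rho*g*h/1e6 = 923.35*9.81*2587.1/1e6 = 23.43412 MPa
Step 2: P_wf = P_i - mdot/PI = 23.43412 - 124.17/38.871 = 20.240 MPa
P_wf = 20.240 MPa


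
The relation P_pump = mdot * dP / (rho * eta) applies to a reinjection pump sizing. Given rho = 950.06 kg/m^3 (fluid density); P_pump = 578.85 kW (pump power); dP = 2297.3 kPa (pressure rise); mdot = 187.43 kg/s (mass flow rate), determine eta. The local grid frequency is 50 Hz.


eta = mdot * dP / (rho * P_pump)
eta = 187.43 * 2297.3 / (950.06 * 578.85)
eta = 0.78296


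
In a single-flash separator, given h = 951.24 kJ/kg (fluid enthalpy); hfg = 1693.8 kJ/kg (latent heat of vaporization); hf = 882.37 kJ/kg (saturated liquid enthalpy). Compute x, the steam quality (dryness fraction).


x = (h - hf) / hfg
x = (951.24 - 882.37) / 1693.8
x = 0.040660


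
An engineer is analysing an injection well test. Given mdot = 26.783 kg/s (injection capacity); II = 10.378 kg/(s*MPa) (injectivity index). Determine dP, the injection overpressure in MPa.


dP = mdot * 1000 / II
dP = 26.783 * 1000 / 10.378
dP = 2580.748 kPa
Convert: 2580.748 kPa * 0.001 = 2.5807 MPa
dP = 2.5807 MPa


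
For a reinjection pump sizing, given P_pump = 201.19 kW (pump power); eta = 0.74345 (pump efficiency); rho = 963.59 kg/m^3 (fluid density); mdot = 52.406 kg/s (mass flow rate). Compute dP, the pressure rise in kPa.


dP = P_pump * rho * eta / mdot
dP = 201.19 * 963.59 * 0.74345 / 52.406
dP = 2750.2 kPa


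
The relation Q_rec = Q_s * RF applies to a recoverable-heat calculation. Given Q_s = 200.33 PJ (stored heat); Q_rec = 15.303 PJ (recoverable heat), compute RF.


RF = Q_rec / Q_s
RF = 15.303 / 200.33
RF = 0.076389


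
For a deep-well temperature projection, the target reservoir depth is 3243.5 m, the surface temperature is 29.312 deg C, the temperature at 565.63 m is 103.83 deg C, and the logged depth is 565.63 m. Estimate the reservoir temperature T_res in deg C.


Step 1: grad = (T_d1 - T_surf)/d1 * 1000 = (103.83 - 29.312)/565.63 * 1000 = 131.7434 deg C/km
Step 2: T_res = T_surf + grad*d2/1000 = 29.312 + 131.7434*3243.5/1000 = 456.62 deg C
T_res = 456.62 deg C


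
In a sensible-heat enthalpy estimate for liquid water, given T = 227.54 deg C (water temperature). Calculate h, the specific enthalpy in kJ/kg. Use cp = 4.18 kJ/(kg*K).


h = cp * T
h = 4.18 * 227.54
h = 951.12 kJ/kg


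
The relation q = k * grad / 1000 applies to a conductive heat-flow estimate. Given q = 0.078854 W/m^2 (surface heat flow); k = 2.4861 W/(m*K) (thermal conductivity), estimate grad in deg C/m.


grad = q * 1000 / k
grad = 0.078854 * 1000 / 2.4861
grad = 31.71795 deg C/km
Convert: 31.71795 deg C/km * 0.001 = 0.031718 deg C/m
grad = 0.031718 deg C/m


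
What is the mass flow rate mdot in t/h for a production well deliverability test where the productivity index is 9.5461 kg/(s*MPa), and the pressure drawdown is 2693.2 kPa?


mdot = PI * dP / 1000
mdot = 9.5461 * 2693.2 / 1000
mdot = 25.70956 kg/s
Convert: 25.70956 kg/s * 3.6 = 92.554 t/h
mdot = 92.554 t/h


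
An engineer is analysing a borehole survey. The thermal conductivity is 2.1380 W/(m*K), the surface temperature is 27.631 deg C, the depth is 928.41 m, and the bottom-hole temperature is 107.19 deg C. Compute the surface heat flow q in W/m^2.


Step 1: grad = (T_d - T_surf)/d * 1000 = (107.19 - 27.631)/928.41 * 1000 = 85.69382 deg C/km
Step 2: q = k * grad / 1000 = 2.138 * 85.69382 / 1000 = 0.18321 W/m^2
q = 0.18321 W/m^2


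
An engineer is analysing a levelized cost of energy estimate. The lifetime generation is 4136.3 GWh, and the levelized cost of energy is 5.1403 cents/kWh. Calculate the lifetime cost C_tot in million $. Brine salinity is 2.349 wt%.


C_tot = LCOE / 100 * E_tot
C_tot = 5.1403 / 100 * 4136.3
C_tot = 212.62 million $


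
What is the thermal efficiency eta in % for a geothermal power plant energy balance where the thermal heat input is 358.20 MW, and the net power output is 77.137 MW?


eta = W_net / Q_in * 100
eta = 77.137 / 358.20 * 100
eta = 21.535 %


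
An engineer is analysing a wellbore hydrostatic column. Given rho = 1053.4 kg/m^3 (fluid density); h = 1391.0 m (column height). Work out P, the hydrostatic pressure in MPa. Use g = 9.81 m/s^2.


P = rho * g * h / 1e6
P = 1053.4 * 9.81 * 1391.0 / 1e6
P = 14.374 MPa


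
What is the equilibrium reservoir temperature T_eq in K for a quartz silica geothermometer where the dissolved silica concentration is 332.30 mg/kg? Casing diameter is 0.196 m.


T_eq = 1309 / (5.19 - log10(SiO2)) - 273.15
T_eq = 1309 / (5.19 - log10(332.30)) - 273.15
T_eq = 217.3933 deg C
Convert to K: 217.3933 + 273.15 = 490.54 K
T_eq = 490.54 K


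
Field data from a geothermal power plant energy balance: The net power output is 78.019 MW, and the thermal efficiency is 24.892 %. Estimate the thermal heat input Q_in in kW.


Q_in = W_net / (eta / 100)
Q_in = 78.019 / (24.892 / 100)
Q_in = 313.4300 MW
Convert: 313.4300 MW * 1000.0 = 3.1343e+05 kW
Q_in = 3.1343e+05 kW


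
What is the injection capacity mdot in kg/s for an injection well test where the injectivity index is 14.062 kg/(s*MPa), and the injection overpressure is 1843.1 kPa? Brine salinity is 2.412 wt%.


mdot = II * dP / 1000
mdot = 14.062 * 1843.1 / 1000
mdot = 25.918 kg/s


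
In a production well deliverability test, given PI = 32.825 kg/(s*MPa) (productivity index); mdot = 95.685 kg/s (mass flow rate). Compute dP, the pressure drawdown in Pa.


dP = mdot * 1000 / PI
dP = 95.685 * 1000 / 32.825
dP = 2915.004 kPa
Convert: 2915.004 kPa * 1000.0 = 2.9150e+06 Pa
dP = 2.9150e+06 Pa


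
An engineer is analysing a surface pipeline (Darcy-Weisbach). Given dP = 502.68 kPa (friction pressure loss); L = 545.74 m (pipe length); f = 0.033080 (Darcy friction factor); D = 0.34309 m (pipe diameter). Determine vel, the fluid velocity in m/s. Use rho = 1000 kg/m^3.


vel = sqrt(dP*1000*2*D / (f*L*rho))
vel = sqrt(502.68*1000*2*0.34309 / (0.033080*545.74*1000))
vel = 4.3711 m/s


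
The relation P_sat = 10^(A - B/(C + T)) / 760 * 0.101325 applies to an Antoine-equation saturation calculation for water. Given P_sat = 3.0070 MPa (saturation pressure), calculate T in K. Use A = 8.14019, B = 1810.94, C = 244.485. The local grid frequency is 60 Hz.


T = B / (A - log10(P_sat * 760 / 0.101325)) - C
T = 1810.94 / (8.14019 - log10(3.0070 * 760 / 0.101325)) - 244.485
T = 233.7192 deg C
Convert to K: 233.7192 + 273.15 = 506.87 K
T = 506.87 K


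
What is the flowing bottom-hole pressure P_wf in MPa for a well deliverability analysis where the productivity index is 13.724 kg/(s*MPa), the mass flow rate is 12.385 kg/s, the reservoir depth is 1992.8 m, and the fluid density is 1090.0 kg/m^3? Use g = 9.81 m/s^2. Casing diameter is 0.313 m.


Step 1: P_i = rho*g*h/1e6 = 1090.0*9.81*1992.8/1e6 = 21.30881 MPa
Step 2: P_wf = P_i - mdot/PI = 21.30881 - 12.385/13.724 = 20.406 MPa
P_wf = 20.406 MPa


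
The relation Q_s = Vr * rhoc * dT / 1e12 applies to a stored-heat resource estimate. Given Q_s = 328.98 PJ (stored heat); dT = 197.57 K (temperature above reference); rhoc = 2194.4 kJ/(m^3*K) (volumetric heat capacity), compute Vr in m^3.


Vr = Q_s * 1e12 / (rhoc * dT)
Vr = 328.98 * 1e12 / (2194.4 * 197.57)
Vr = 7.5881e+08 m^3


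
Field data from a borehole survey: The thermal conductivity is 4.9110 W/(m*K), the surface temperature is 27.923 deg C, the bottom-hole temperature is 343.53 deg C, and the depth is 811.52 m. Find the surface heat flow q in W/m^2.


Step 1: grad = (T_d - T_surf)/d * 1000 = (343.53 - 27.923)/811.52 * 1000 = 388.9085 deg C/km
Step 2: q = k * grad / 1000 = 4.911 * 388.9085 / 1000 = 1.9099 W/m^2
q = 1.9099 W/m^2


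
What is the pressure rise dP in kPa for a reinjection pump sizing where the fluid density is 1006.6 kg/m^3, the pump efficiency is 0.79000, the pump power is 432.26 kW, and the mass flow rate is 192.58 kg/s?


dP = P_pump * rho * eta / mdot
dP = 432.26 * 1006.6 * 0.79000 / 192.58
dP = 1784.9 kPa


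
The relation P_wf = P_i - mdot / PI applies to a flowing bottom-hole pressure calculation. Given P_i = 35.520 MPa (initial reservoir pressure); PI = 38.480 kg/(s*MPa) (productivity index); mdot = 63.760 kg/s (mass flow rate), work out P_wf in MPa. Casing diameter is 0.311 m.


P_wf = P_i - mdot / PI
P_wf = 35.520 - 63.760 / 38.480
P_wf = 33.863 MPa


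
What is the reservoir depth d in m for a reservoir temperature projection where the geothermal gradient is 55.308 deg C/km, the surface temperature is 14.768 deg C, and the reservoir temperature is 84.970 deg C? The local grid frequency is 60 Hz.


d = (T_res - T_surf) / grad * 1000
d = (84.970 - 14.768) / 55.308 * 1000
d = 1269.3 m


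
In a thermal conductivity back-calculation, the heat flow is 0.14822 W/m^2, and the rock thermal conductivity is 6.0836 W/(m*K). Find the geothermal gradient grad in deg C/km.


grad = q / k * 1000
grad = 0.14822 / 6.0836 * 1000
grad = 24.364 deg C/km


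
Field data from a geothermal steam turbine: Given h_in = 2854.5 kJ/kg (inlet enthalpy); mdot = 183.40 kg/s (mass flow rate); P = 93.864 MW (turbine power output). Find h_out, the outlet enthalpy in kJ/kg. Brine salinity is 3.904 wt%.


h_out = h_in - P * 1000 / mdot
h_out = 2854.5 - 93.864 * 1000 / 183.40
h_out = 2342.7 kJ/kg


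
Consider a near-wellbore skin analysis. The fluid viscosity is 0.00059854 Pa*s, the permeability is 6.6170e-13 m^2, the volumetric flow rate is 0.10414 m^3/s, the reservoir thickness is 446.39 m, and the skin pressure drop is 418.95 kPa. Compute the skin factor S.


S = dP_s * 1000 * 2*pi*k*hr / (q*mu)
S = 418.95 * 1000 * 2*pi*6.6170e-13*446.39 / (0.10414*0.00059854)
S = 12.474


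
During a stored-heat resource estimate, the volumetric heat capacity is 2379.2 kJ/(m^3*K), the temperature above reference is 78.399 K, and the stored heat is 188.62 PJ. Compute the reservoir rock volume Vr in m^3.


Vr = Q_s * 1e12 / (rhoc * dT)
Vr = 188.62 * 1e12 / (2379.2 * 78.399)
Vr = 1.0112e+09 m^3


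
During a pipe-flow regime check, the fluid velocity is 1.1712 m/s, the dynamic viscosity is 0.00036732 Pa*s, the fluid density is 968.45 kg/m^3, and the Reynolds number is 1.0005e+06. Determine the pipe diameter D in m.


D = Re * mu / (rho * vel)
D = 1.0005e+06 * 0.00036732 / (968.45 * 1.1712)
D = 0.32401 m


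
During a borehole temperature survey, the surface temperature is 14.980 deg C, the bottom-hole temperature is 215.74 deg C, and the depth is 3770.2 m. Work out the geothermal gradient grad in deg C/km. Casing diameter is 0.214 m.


grad = (T_d - T_surf) / d * 1000
grad = (215.74 - 14.980) / 3770.2 * 1000
grad = 53.249 deg C/km


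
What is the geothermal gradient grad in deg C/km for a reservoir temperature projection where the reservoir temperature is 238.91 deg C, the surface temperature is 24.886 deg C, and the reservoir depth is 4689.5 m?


grad = (T_res - T_surf) / d * 1000
grad = (238.91 - 24.886) / 4689.5 * 1000
grad = 45.639 deg C/km


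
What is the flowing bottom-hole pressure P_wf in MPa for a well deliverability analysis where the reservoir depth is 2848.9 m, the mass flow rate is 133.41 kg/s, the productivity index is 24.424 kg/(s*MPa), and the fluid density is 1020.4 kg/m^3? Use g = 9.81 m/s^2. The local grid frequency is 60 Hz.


Step 1: P_i = rho*g*h/1e6 = 1020.4*9.81*2848.9/1e6 = 28.51784 MPa
Step 2: P_wf = P_i - mdot/PI = 28.51784 - 133.41/24.424 = 23.056 MPa
P_wf = 23.056 MPa


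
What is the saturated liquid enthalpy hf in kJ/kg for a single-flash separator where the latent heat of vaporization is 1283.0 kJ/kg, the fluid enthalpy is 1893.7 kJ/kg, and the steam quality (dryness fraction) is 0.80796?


hf = h - x * hfg
hf = 1893.7 - 0.80796 * 1283.0
hf = 857.09 kJ/kg


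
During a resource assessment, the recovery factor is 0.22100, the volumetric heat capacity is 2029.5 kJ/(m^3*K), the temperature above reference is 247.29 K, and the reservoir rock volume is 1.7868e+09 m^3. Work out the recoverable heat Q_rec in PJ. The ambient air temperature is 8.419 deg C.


Step 1: Q_s = Vr*rhoc*dT/1e12 = 1.7868e+09*2029.5*247.29/1e12 = 896.7503 PJ
Step 2: Q_rec = Q_s * RF = 896.7503 * 0.221 = 198.18 PJ
Q_rec = 198.18 PJ


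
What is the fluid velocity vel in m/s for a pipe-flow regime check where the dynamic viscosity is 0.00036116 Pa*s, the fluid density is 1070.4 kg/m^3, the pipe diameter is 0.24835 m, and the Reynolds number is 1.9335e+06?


vel = Re * mu / (rho * D)
vel = 1.9335e+06 * 0.00036116 / (1070.4 * 0.24835)
vel = 2.6268 m/s


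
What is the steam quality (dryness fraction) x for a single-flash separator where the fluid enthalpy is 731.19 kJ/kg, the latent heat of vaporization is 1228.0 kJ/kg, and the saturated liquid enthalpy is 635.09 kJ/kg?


x = (h - hf) / hfg
x = (731.19 - 635.09) / 1228.0
x = 0.078257


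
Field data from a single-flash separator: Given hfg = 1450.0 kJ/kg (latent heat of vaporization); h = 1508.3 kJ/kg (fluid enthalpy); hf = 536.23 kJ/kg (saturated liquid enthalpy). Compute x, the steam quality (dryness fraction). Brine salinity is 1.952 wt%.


x = (h - hf) / hfg
x = (1508.3 - 536.23) / 1450.0
x = 0.67039


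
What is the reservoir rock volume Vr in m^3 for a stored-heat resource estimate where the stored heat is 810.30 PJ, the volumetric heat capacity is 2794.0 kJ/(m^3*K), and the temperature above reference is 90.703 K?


Vr = Q_s * 1e12 / (rhoc * dT)
Vr = 810.30 * 1e12 / (2794.0 * 90.703)
Vr = 3.1974e+09 m^3


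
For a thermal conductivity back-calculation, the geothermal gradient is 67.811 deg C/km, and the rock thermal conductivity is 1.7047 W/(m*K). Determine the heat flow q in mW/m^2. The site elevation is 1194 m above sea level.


q = k * grad / 1000
q = 1.7047 * 67.811 / 1000
q = 0.1155974 W/m^2
Convert: 0.1155974 W/m^2 * 1000.0 = 115.60 mW/m^2
q = 115.60 mW/m^2


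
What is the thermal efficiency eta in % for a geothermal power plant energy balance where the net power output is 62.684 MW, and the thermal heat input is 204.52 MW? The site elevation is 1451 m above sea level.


eta = W_net / Q_in * 100
eta = 62.684 / 204.52 * 100
eta = 30.649 %


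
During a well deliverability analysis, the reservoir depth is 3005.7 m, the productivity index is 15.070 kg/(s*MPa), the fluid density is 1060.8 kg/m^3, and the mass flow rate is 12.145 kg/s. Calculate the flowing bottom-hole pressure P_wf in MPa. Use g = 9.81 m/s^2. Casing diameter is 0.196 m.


Step 1: P_i = rho*g*h/1e6 = 1060.8*9.81*3005.7/1e6 = 31.27866 MPa
Step 2: P_wf = P_i - mdot/PI = 31.27866 - 12.145/15.07 = 30.473 MPa
P_wf = 30.473 MPa


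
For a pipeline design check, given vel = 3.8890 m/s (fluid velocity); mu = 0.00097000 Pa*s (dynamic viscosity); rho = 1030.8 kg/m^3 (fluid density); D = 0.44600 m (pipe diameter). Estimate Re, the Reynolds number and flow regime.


Step 1: Re = rho*vel*D/mu = 1030.8*3.889*0.446/0.00097 = 1.8432e+06
Step 2: Re = 1.8432e+06 > 4000, so flow is turbulent.
Re = 1.8432e+06 (turbulent)


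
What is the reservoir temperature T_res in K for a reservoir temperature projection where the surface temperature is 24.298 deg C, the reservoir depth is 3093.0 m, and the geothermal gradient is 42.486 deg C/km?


T_res = T_surf + grad * d / 1000
T_res = 24.298 + 42.486 * 3093.0 / 1000
T_res = 155.7072 deg C
Convert to K: 155.7072 + 273.15 = 428.86 K
T_res = 428.86 K


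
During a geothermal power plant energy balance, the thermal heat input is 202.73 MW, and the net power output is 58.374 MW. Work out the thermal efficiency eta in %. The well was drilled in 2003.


eta = W_net / Q_in * 100
eta = 58.374 / 202.73 * 100
eta = 28.794 %


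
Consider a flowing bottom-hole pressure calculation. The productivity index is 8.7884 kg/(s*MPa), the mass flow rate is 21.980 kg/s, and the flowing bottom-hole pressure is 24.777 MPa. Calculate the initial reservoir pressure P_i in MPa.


P_i = P_wf + mdot / PI
P_i = 24.777 + 21.980 / 8.7884
P_i = 27.278 MPa


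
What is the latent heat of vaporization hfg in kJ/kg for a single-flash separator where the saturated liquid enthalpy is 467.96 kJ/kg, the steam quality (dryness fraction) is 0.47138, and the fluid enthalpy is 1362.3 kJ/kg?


hfg = (h - hf) / x
hfg = (1362.3 - 467.96) / 0.47138
hfg = 1897.3 kJ/kg


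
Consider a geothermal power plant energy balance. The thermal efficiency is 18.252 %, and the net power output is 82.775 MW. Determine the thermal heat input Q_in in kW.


Q_in = W_net / (eta / 100)
Q_in = 82.775 / (18.252 / 100)
Q_in = 453.5119 MW
Convert: 453.5119 MW * 1000.0 = 4.5351e+05 kW
Q_in = 4.5351e+05 kW


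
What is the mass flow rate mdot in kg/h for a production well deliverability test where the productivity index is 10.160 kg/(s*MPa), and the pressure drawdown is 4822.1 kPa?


mdot = PI * dP / 1000
mdot = 10.160 * 4822.1 / 1000
mdot = 48.99254 kg/s
Convert: 48.99254 kg/s * 3600.0 = 1.7637e+05 kg/h
mdot = 1.7637e+05 kg/h


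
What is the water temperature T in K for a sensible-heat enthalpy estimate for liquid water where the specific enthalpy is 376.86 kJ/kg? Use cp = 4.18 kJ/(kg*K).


T = h / cp
T = 376.86 / 4.18
T = 90.15789 deg C
Convert to K: 90.15789 + 273.15 = 363.31 K
T = 363.31 K


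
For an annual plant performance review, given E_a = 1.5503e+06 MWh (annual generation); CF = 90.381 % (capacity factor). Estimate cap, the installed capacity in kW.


cap = E_a / (CF/100 * 8760)
cap = 1.5503e+06 / (90.381/100 * 8760)
cap = 195.8098 MW
Convert: 195.8098 MW * 1000.0 = 1.9581e+05 kW
cap = 1.9581e+05 kW


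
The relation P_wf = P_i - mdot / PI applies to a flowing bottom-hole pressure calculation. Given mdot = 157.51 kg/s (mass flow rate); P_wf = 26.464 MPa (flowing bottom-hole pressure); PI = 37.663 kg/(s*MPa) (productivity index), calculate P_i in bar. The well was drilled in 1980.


P_i = P_wf + mdot / PI
P_i = 26.464 + 157.51 / 37.663
P_i = 30.64609 MPa
Convert: 30.64609 MPa * 10.0 = 306.46 bar
P_i = 306.46 bar


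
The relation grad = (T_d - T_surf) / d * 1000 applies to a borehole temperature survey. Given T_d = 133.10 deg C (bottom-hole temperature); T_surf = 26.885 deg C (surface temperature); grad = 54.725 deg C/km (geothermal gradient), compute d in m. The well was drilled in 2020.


d = (T_d - T_surf) / grad * 1000
d = (133.10 - 26.885) / 54.725 * 1000
d = 1940.9 m


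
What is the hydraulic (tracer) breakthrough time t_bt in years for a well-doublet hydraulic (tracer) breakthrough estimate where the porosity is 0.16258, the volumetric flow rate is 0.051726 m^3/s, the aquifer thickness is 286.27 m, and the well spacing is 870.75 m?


t_bt = pi * hr * phi * L^2 / (3 * Qv) / (365.25*86400)
t_bt = pi * 286.27 * 0.16258 * 870.75^2 / (3 * 0.051726) / (365.25*86400)
t_bt = 22.638 years


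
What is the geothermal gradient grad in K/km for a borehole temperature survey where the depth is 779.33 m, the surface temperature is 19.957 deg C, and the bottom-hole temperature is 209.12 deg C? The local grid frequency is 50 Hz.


grad = (T_d - T_surf) / d * 1000
grad = (209.12 - 19.957) / 779.33 * 1000
grad = 242.7252 deg C/km
Convert: 242.7252 deg C/km * 1.0 = 242.73 K/km
grad = 242.73 K/km


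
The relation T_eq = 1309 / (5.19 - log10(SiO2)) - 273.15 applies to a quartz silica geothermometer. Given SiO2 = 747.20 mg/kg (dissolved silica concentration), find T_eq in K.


T_eq = 1309 / (5.19 - log10(SiO2)) - 273.15
T_eq = 1309 / (5.19 - log10(747.20)) - 273.15
T_eq = 291.9112 deg C
Convert to K: 291.9112 + 273.15 = 565.06 K
T_eq = 565.06 K


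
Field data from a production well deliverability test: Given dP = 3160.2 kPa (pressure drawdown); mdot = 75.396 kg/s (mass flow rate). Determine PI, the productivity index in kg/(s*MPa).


PI = mdot * 1000 / dP
PI = 75.396 * 1000 / 3160.2
PI = 23.858 kg/(s*MPa)


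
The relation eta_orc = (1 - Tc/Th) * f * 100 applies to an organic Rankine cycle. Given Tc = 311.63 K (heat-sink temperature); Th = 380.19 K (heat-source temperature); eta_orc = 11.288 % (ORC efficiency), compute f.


f = (eta_orc/100) / (1 - Tc/Th)
f = (11.288/100) / (1 - 311.63/380.19)
f = 0.62596


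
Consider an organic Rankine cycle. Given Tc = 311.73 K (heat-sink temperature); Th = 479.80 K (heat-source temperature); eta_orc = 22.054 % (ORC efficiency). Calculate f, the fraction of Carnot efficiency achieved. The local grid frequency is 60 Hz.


f = (eta_orc/100) / (1 - Tc/Th)
f = (22.054/100) / (1 - 311.73/479.80)
f = 0.62959
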